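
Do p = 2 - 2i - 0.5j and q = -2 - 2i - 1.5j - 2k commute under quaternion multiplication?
No: pq = -8.75 + i - 6j - 2k ≠ -8.75 - i + 2j - 6k = qp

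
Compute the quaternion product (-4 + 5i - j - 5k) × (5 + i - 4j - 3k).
-44 + 4i + 21j - 32k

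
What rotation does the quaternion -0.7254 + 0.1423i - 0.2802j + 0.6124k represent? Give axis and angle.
axis = (0.2067, -0.4071, 0.8897), θ = 273°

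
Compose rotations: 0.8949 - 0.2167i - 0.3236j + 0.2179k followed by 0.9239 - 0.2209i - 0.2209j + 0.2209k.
0.6593 - 0.3745i - 0.4964j + 0.4226k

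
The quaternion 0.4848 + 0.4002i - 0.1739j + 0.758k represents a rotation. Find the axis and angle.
axis = (0.4576, -0.1988, 0.8667), θ = 122°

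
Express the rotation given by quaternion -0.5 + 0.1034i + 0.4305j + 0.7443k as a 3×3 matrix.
[[-0.4786, 0.8333, -0.2766], [-0.6553, -0.1293, 0.7442], [0.5844, 0.5374, 0.608]]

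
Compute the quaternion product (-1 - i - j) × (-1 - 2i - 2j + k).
-3 + 2i + 4j - k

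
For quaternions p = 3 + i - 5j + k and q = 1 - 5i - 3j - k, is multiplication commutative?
No: pq = -6 - 6i - 18j - 30k ≠ -6 - 22i - 10j + 26k = qp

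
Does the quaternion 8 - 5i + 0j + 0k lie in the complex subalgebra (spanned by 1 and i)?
Yes. The quaternion 8 - 5i has j- and k-coefficients y = z = 0, so it lies in the complex subalgebra spanned by 1 and i.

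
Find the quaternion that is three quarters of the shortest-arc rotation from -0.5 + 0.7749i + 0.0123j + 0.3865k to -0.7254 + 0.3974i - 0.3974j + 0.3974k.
-0.6919 + 0.5119i - 0.3032j + 0.4089k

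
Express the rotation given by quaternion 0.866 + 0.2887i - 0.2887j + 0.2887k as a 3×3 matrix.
[[0.6666, -0.6667, -0.3333], [0.3333, 0.6666, -0.6667], [0.6667, 0.3333, 0.6666]]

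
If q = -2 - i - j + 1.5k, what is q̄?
-2 + i + j - 1.5k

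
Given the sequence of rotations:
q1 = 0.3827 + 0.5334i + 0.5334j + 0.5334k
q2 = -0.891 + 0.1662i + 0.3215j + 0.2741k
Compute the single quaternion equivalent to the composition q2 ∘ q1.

q2 · q1 = -0.7473 - 0.3864i - 0.2947j - 0.4532k
-0.7473 - 0.3864i - 0.2947j - 0.4532k


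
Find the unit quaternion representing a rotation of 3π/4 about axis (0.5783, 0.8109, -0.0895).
0.3827 + 0.5343i + 0.7492j - 0.0827k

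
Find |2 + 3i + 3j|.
√22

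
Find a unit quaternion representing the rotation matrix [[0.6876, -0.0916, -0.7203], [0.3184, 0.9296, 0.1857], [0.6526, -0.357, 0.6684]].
0.9063 - 0.1497i - 0.3787j + 0.1131k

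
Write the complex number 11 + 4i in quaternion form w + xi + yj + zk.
11 + 4i + 0j + 0k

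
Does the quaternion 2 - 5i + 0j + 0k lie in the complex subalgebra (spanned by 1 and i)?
Yes. The quaternion 2 - 5i has j- and k-coefficients y = z = 0, so it lies in the complex subalgebra spanned by 1 and i.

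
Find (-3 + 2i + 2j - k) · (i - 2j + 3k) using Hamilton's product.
5 + i - j - 15k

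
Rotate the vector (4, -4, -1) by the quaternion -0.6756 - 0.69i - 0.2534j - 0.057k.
(1.949, 2.445, -4.819)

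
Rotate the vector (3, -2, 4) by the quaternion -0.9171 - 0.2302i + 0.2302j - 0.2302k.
(2.156, -2.74, 4.104)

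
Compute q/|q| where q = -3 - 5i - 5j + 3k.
-0.3638 - 0.6063i - 0.6063j + 0.3638k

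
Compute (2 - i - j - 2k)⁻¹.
0.2 + 0.1i + 0.1j + 0.2k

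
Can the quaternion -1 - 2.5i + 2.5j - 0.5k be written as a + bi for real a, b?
No. The quaternion -1 - 2.5i + 2.5j - 0.5k has j-coefficient y = 2.5 and k-coefficient z = -0.5, not both zero, so it does not lie in the complex subalgebra spanned by 1 and i.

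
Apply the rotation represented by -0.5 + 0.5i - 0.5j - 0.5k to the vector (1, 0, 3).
(0, 3, -1)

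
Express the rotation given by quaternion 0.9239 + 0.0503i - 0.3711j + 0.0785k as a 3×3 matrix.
[[0.7122, -0.1824, -0.6778], [0.1077, 0.9826, -0.1512], [0.6936, 0.0347, 0.7195]]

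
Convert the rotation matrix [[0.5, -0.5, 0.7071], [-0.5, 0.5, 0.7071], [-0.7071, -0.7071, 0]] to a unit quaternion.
0.7071 - 0.5i + 0.5j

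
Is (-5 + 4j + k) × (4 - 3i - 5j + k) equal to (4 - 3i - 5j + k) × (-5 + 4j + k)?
No: pq = -1 + 24i + 38j + 11k ≠ -1 + 6i + 44j - 13k = qp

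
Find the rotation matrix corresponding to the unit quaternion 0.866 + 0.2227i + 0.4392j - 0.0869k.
[[0.5991, 0.3461, 0.722], [0.0451, 0.8857, -0.462], [-0.7994, 0.3094, 0.515]]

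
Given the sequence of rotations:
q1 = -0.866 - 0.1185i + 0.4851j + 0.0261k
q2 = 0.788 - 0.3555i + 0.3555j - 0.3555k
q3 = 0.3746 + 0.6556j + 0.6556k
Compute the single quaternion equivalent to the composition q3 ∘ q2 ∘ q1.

q2 · q1 = -0.8877 + 0.3962i + 0.1258j + 0.1981k
q3 · q2 · q1 = -0.5449 + 0.1958i - 0.2751j - 0.7675k
-0.5449 + 0.1958i - 0.2751j - 0.7675k


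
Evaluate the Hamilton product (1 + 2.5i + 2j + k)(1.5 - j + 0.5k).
3 + 5.75i + 0.75j - 0.5k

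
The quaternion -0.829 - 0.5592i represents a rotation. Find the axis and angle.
axis = (-1, 0, 0), θ = 292°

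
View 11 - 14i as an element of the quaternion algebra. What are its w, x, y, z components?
11 - 14i + 0j + 0k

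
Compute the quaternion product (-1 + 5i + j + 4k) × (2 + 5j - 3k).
5 - 13i + 12j + 36k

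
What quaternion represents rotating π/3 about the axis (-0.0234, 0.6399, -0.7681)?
0.866 - 0.0117i + 0.32j - 0.3841k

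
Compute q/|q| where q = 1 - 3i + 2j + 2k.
0.2357 - 0.7071i + 0.4714j + 0.4714k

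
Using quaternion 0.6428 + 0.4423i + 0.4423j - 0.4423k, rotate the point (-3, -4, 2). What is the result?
(-4.137, -2.258, 2.605)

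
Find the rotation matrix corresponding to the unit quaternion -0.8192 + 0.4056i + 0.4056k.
[[0.671, 0.6645, 0.329], [-0.6645, 0.342, 0.6645], [0.329, -0.6645, 0.671]]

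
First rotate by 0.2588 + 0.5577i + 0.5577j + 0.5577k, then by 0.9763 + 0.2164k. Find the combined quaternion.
0.132 + 0.4238i + 0.6652j + 0.6005k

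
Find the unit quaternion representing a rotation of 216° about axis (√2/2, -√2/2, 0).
-0.309 + 0.6725i - 0.6725j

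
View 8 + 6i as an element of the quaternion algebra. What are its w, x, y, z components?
8 + 6i + 0j + 0k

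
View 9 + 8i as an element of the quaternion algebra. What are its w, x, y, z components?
9 + 8i + 0j + 0k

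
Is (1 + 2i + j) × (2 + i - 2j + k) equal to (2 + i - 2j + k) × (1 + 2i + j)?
No: pq = 2 + 6i - 2j - 4k ≠ 2 + 4i + 2j + 6k = qp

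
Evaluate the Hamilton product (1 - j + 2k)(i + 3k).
-6 - 2i + 2j + 4k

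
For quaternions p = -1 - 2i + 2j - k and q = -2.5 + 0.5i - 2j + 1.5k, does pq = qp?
No: pq = 9 + 5.5i - 0.5j + 4k ≠ 9 + 3.5i - 5.5j - 2k = qp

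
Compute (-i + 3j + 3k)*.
i - 3j - 3k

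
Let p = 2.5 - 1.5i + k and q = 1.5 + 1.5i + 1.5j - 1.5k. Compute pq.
7.5 + 3j - 4.5k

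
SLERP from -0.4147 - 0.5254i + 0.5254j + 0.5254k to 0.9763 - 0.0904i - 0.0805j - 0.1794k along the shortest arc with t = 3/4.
-0.9224 - 0.0835i + 0.2232j + 0.3041k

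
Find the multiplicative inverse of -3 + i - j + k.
-0.25 - 0.0833i + 0.0833j - 0.0833k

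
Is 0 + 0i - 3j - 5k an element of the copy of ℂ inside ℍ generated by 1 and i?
No. The quaternion -3j - 5k has j-coefficient y = -3 and k-coefficient z = -5, not both zero, so it does not lie in the complex subalgebra spanned by 1 and i.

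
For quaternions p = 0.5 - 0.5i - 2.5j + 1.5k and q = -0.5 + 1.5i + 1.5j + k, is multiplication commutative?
No: pq = 2.75 - 3.75i + 4.75j + 2.75k ≠ 2.75 + 5.75i - 0.75j - 3.25k = qp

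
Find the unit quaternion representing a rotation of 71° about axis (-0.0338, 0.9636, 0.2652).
0.8141 - 0.0196i + 0.5596j + 0.154k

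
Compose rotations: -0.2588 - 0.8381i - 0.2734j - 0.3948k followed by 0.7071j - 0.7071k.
-0.0858 - 0.4725i + 0.4096j + 0.7756k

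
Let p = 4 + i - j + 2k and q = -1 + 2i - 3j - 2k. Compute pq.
-5 + 15i - 5j - 11k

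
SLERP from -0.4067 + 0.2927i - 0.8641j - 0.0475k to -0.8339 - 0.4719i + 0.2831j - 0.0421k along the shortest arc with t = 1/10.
-0.2722 + 0.3594i - 0.8917j - 0.0402k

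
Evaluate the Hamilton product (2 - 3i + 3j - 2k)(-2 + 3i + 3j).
-4 + 18i - 6j - 14k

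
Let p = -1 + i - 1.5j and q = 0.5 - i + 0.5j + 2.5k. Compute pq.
1.25 - 2.25i - 3.75j - 3.5k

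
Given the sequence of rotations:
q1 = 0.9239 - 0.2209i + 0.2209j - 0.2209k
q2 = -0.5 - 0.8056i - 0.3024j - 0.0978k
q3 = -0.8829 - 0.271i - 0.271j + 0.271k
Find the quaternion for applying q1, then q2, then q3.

q2 · q1 = -0.5947 - 0.5454i - 0.5462j - 0.2247k
q3 · q2 · q1 = 0.2901 + 0.8516i + 0.4347j + 0.0374k
0.2901 + 0.8516i + 0.4347j + 0.0374k


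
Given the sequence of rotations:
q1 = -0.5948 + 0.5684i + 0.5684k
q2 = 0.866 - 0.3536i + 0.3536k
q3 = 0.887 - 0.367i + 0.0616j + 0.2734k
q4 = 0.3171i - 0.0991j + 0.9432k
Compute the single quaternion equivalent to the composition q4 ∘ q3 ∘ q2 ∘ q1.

q2 · q1 = -0.5151 + 0.7026i + 0.402j + 0.2819k
q3 · q2 · q1 = -0.3009 + 0.7197i + 0.6204j - 0.0816k
q4 · q3 · q2 · q1 = -0.0898 - 0.6725i + 0.7345j - 0.0158k
-0.0898 - 0.6725i + 0.7345j - 0.0158k


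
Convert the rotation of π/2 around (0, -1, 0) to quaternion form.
0.7071 - 0.7071j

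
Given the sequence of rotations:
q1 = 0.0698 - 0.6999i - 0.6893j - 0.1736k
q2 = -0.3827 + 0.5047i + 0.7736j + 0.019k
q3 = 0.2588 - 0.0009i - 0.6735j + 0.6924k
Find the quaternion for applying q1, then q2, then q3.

q2 · q1 = 0.8631 + 0.1819i + 0.3921j + 0.2613k
q3 · q2 · q1 = 0.3067 - 0.4012i - 0.3536j + 0.7874k
0.3067 - 0.4012i - 0.3536j + 0.7874k


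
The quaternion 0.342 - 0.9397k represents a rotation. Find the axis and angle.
axis = (0, 0, -1), θ = 140°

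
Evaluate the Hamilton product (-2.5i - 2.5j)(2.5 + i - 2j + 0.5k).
-2.5 - 7.5i - 5j + 7.5k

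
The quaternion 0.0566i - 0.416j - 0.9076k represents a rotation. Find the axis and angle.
axis = (0.0566, -0.416, -0.9076), θ = π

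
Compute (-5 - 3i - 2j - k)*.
-5 + 3i + 2j + k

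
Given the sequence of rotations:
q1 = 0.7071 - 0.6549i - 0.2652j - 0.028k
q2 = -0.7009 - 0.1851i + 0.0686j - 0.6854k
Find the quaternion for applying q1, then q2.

q2 · q1 = -0.6178 + 0.1444i + 0.6781j - 0.371k
-0.6178 + 0.1444i + 0.6781j - 0.371k


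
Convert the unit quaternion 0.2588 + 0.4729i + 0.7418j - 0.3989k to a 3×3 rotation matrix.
[[-0.4188, 0.9081, 0.0067], [0.4951, 0.2345, -0.8366], [-0.7612, -0.347, -0.5478]]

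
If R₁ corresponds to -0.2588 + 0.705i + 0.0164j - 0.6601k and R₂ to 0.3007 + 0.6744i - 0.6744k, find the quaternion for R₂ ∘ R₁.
-0.9984 + 0.0485i - 0.0253j - 0.0129k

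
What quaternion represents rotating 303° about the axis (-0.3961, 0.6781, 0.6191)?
-0.8788 - 0.189i + 0.3236j + 0.2954k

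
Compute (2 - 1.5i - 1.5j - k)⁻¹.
0.2105 + 0.1579i + 0.1579j + 0.1053k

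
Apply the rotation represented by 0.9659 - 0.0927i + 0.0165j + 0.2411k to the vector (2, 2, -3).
(0.867, 2.097, -3.442)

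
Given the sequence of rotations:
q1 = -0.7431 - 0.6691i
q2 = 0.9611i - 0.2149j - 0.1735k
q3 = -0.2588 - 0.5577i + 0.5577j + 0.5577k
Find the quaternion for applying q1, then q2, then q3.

q2 · q1 = 0.6431 - 0.7142i + 0.2758j - 0.0149k
q3 · q2 · q1 = -0.7102 - 0.3359i - 0.1193j + 0.607k
-0.7102 - 0.3359i - 0.1193j + 0.607k


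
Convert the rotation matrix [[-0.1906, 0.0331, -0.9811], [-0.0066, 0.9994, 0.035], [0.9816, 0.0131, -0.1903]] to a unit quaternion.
0.6361 - 0.0086i - 0.7714j - 0.0156k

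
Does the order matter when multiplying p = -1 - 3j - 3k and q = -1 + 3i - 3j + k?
Yes: pq = -5 - 15i - 3j + 11k ≠ -5 + 9i + 15j - 7k = qp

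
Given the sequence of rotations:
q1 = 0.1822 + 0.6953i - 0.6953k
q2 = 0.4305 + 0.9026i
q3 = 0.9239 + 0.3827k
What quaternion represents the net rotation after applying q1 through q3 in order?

q2 · q1 = -0.5491 + 0.4638i + 0.6276j - 0.2993k
q3 · q2 · q1 = -0.3928 + 0.1883i + 0.7573j - 0.4867k
-0.3928 + 0.1883i + 0.7573j - 0.4867k


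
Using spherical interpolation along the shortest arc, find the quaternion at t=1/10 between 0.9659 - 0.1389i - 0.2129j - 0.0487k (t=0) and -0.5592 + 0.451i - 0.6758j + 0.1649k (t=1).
0.9735 - 0.1854i - 0.1167j - 0.0658k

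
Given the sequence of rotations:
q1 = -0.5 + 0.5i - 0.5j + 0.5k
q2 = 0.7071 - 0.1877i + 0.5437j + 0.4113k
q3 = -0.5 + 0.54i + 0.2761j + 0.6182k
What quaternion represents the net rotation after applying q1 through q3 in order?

q2 · q1 = -0.1935 + 0.9249i - 0.3259j - 0.0301k
q3 · q2 · q1 = -0.2941 - 0.3738i + 0.6976j - 0.5359k
-0.2941 - 0.3738i + 0.6976j - 0.5359k


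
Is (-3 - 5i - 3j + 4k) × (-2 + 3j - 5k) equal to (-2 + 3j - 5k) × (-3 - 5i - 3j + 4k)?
No: pq = 35 + 13i - 28j - 8k ≠ 35 + 7i + 22j + 22k = qp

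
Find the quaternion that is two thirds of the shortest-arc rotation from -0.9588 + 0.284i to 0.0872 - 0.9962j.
-0.5309 + 0.1356i + 0.8365j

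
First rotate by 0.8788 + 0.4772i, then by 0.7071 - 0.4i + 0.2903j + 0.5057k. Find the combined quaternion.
0.8123 - 0.0141i + 0.4964j + 0.3059k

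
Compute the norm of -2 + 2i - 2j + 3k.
√21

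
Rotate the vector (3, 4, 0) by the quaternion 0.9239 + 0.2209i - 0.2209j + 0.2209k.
(0.391, 4.151, 2.76)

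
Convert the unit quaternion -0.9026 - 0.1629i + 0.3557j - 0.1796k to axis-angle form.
axis = (-0.3784, 0.8263, -0.4172), θ = 309°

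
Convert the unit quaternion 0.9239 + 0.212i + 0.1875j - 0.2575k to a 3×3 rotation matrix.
[[0.7971, 0.5553, 0.2373], [-0.3963, 0.7775, -0.4883], [-0.4556, 0.2952, 0.8398]]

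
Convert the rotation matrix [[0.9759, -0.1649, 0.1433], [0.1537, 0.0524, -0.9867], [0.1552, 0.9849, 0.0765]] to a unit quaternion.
0.7254 + 0.6795i - 0.0041j + 0.1098k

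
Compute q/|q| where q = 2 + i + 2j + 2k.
0.5547 + 0.2774i + 0.5547j + 0.5547k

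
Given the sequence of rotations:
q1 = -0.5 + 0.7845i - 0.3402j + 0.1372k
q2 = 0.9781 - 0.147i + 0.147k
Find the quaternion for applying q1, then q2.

q2 · q1 = -0.3939 + 0.8908i - 0.1973j + 0.1107k
-0.3939 + 0.8908i - 0.1973j + 0.1107k


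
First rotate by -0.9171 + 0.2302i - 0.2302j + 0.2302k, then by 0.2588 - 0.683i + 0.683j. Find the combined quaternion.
0.0771 + 0.8432i - 0.5287j + 0.0596k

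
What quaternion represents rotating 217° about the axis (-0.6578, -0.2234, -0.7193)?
-0.3173 - 0.6238i - 0.2119j - 0.6821k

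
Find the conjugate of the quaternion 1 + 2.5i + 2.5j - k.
1 - 2.5i - 2.5j + k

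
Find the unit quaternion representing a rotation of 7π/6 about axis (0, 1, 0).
-0.2588 + 0.9659j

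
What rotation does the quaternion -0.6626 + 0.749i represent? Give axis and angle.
axis = (1, 0, 0), θ = 263°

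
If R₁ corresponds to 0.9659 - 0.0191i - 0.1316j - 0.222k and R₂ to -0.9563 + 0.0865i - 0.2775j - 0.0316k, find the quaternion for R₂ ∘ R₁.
-0.9656 + 0.1593i - 0.1224j + 0.1651k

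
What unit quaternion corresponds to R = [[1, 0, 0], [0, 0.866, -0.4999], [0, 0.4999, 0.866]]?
0.9659 + 0.2588i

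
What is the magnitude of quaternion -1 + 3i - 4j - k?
√27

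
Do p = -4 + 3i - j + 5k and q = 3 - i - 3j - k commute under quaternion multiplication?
No: pq = -7 + 29i + 7j + 9k ≠ -7 - 3i + 11j + 29k = qp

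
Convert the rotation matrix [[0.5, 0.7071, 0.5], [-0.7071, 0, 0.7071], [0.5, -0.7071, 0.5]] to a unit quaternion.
0.7071 - 0.5i - 0.5k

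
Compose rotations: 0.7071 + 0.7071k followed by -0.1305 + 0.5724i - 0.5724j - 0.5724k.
0.3125 - 0.8095j - 0.497k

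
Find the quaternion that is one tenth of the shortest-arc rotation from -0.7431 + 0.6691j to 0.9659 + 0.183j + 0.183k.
-0.8006 + 0.5988j - 0.0212k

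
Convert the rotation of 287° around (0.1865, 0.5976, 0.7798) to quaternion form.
-0.8039 + 0.1109i + 0.3555j + 0.4638k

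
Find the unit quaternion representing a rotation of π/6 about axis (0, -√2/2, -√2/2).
0.9659 - 0.183j - 0.183k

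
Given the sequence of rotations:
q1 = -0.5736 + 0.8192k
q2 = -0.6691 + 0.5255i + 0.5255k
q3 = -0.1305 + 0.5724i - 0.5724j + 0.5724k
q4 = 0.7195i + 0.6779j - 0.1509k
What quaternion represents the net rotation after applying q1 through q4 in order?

q2 · q1 = -0.0467 - 0.3014i - 0.4305j - 0.8496k
q3 · q2 · q1 = 0.4185 + 0.7453i + 0.3967j - 0.3348k
q4 · q3 · q2 · q1 = -0.8557 + 0.134i + 0.4121j - 0.283k
-0.8557 + 0.134i + 0.4121j - 0.283k


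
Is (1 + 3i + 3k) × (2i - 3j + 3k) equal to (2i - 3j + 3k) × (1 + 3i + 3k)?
No: pq = -15 + 11i - 6j - 6k ≠ -15 - 7i + 12k = qp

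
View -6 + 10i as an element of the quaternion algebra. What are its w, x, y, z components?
-6 + 10i + 0j + 0k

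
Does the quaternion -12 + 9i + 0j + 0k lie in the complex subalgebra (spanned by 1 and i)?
Yes. The quaternion -12 + 9i has j- and k-coefficients y = z = 0, so it lies in the complex subalgebra spanned by 1 and i.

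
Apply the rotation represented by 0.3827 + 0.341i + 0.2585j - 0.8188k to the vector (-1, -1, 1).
(-0.689, 0.34, 1.552)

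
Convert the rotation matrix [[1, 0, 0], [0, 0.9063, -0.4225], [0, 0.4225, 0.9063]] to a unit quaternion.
0.9763 + 0.2164i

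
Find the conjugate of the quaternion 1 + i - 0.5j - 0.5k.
1 - i + 0.5j + 0.5k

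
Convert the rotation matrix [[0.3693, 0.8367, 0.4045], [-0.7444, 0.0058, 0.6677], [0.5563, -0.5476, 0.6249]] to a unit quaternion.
0.7071 - 0.4297i - 0.0537j - 0.559k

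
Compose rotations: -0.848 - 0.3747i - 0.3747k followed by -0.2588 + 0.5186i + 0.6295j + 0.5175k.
0.6077 - 0.5787i - 0.5334j - 0.106k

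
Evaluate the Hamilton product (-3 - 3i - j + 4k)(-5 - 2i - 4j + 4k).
-11 + 33i + 21j - 22k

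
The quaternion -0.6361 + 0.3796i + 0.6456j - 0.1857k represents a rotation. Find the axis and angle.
axis = (0.492, 0.8367, -0.2407), θ = 259°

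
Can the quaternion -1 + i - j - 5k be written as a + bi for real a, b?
No. The quaternion -1 + i - j - 5k has j-coefficient y = -1 and k-coefficient z = -5, not both zero, so it does not lie in the complex subalgebra spanned by 1 and i.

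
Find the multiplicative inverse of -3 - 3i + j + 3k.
-0.1071 + 0.1071i - 0.0357j - 0.1071k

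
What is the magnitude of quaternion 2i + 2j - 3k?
√17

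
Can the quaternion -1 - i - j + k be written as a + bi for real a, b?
No. The quaternion -1 - i - j + k has j-coefficient y = -1 and k-coefficient z = 1, not both zero, so it does not lie in the complex subalgebra spanned by 1 and i.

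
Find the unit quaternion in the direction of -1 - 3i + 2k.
-0.2673 - 0.8018i + 0.5345k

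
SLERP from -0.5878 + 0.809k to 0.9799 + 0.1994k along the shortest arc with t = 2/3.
-0.9838 + 0.1793k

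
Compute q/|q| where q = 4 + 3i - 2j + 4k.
0.5963 + 0.4472i - 0.2981j + 0.5963k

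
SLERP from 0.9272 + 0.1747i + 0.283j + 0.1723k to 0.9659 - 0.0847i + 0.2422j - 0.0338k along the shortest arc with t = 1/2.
0.9602 + 0.0456i + 0.2664j + 0.0702k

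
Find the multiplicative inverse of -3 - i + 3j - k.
-0.15 + 0.05i - 0.15j + 0.05k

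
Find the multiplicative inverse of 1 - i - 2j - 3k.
0.0667 + 0.0667i + 0.1333j + 0.2k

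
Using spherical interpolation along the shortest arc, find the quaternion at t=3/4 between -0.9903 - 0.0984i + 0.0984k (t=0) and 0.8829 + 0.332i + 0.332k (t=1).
-0.9327 - 0.2794i - 0.2282k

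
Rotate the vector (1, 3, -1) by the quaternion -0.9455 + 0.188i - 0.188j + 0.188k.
(1.287, 1.865, -2.422)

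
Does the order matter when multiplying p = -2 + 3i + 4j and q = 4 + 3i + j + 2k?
Yes: pq = -21 + 14i + 8j - 13k ≠ -21 - 2i + 20j + 5k = qp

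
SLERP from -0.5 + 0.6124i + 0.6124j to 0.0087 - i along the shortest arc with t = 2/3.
-0.1952 + 0.9531i + 0.2314j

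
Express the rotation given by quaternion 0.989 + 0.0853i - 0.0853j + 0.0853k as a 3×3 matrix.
[[0.9709, -0.1833, -0.1542], [0.1542, 0.9709, -0.1833], [0.1833, 0.1542, 0.9709]]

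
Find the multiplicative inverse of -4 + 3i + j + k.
-0.1481 - 0.1111i - 0.037j - 0.037k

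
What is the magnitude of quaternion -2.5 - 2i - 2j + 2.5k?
4.528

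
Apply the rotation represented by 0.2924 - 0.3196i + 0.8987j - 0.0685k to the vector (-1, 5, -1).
(-2.617, 4.482, -0.249)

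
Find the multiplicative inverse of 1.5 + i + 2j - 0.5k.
0.2 - 0.1333i - 0.2667j + 0.0667k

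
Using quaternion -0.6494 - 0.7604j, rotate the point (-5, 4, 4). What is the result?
(4.733, 4, 4.312)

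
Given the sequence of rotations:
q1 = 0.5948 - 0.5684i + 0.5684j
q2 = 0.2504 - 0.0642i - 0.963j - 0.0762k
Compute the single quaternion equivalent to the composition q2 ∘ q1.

q2 · q1 = 0.6598 - 0.1372i - 0.3872j - 0.6292k
0.6598 - 0.1372i - 0.3872j - 0.6292k


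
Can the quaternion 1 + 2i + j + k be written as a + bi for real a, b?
No. The quaternion 1 + 2i + j + k has j-coefficient y = 1 and k-coefficient z = 1, not both zero, so it does not lie in the complex subalgebra spanned by 1 and i.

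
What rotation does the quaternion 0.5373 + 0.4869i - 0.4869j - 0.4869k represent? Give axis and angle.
axis = (√3/3, -√3/3, -√3/3), θ = 115°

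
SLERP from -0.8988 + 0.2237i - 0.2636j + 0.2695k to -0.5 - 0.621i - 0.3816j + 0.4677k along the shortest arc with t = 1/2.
-0.7978 - 0.2266i - 0.368j + 0.4205k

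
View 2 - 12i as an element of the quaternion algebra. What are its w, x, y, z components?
2 - 12i + 0j + 0k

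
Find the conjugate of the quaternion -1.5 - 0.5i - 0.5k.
-1.5 + 0.5i + 0.5k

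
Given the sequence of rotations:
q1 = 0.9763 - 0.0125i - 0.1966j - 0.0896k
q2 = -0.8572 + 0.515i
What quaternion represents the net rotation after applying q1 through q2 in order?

q2 · q1 = -0.8304 + 0.5135i + 0.2147j - 0.0244k
-0.8304 + 0.5135i + 0.2147j - 0.0244k


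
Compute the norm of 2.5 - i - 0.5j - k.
2.915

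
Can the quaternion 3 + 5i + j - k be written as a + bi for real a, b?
No. The quaternion 3 + 5i + j - k has j-coefficient y = 1 and k-coefficient z = -1, not both zero, so it does not lie in the complex subalgebra spanned by 1 and i.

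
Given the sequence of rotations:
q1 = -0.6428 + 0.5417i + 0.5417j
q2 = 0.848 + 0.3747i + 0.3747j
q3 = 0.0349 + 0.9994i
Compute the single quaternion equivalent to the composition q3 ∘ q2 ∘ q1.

q2 · q1 = -0.951 + 0.2185i + 0.2185j
q3 · q2 · q1 = -0.2516 - 0.9428i + 0.0076j + 0.2184k
-0.2516 - 0.9428i + 0.0076j + 0.2184k


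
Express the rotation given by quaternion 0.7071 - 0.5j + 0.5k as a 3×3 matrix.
[[0, -0.7071, -0.7071], [0.7071, 0.5, -0.5], [0.7071, -0.5, 0.5]]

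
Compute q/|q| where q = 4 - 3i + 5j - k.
0.5601 - 0.4201i + 0.7001j - 0.14k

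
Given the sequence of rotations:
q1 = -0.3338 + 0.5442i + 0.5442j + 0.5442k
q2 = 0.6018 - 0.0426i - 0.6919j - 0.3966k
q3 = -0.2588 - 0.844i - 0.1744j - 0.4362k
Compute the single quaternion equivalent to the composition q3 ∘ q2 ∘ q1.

q2 · q1 = 0.4147 + 0.181i + 0.3658j + 0.8132k
q3 · q2 · q1 = 0.464 - 0.3791i + 0.4404j - 0.6685k
0.464 - 0.3791i + 0.4404j - 0.6685k


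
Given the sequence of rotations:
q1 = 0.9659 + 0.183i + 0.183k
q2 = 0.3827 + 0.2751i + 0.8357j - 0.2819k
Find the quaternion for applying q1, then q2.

q2 · q1 = 0.3709 + 0.4887i + 0.7053j - 0.3552k
0.3709 + 0.4887i + 0.7053j - 0.3552k


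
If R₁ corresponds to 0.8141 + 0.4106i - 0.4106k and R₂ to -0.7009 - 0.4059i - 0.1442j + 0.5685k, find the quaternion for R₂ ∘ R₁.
-0.1705 - 0.559i - 0.0506j + 0.8098k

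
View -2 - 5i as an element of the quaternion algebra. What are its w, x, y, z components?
-2 - 5i + 0j + 0k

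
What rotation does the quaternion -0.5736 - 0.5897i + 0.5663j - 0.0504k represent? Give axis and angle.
axis = (-0.7199, 0.6913, -0.0615), θ = 250°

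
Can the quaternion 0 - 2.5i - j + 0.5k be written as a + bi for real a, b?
No. The quaternion -2.5i - j + 0.5k has j-coefficient y = -1 and k-coefficient z = 0.5, not both zero, so it does not lie in the complex subalgebra spanned by 1 and i.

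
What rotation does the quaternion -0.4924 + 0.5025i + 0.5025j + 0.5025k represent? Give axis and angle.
axis = (√3/3, √3/3, √3/3), θ = 239°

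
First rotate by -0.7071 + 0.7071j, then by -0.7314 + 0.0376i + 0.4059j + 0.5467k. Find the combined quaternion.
0.2302 - 0.4132i - 0.8042j - 0.36k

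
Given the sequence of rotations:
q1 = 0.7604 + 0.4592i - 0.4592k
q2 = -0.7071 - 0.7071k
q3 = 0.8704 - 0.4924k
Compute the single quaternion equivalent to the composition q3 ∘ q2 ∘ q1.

q2 · q1 = -0.8624 - 0.3247i - 0.3247j - 0.213k
q3 · q2 · q1 = -0.8555 - 0.4425i - 0.1227j + 0.2393k
-0.8555 - 0.4425i - 0.1227j + 0.2393k


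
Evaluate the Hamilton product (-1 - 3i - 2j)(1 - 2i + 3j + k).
-1 - 3i - 2j - 14k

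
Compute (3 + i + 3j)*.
3 - i - 3j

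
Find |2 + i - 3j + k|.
√15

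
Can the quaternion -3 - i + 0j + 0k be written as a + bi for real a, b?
Yes. The quaternion -3 - i has j- and k-coefficients y = z = 0, so it lies in the complex subalgebra spanned by 1 and i.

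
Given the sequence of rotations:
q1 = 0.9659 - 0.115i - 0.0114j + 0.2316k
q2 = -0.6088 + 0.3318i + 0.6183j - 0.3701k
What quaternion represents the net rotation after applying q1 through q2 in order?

q2 · q1 = -0.4571 + 0.5295i + 0.5699j - 0.4312k
-0.4571 + 0.5295i + 0.5699j - 0.4312k


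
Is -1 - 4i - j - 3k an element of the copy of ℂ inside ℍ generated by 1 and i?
No. The quaternion -1 - 4i - j - 3k has j-coefficient y = -1 and k-coefficient z = -3, not both zero, so it does not lie in the complex subalgebra spanned by 1 and i.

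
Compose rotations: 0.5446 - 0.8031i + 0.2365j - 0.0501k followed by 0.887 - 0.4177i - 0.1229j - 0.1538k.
0.169 - 0.8973i + 0.2454j - 0.3257k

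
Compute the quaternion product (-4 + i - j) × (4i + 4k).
-4 - 20i - 4j - 12k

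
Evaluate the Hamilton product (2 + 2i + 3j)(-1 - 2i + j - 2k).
-1 - 12i + 3j + 4k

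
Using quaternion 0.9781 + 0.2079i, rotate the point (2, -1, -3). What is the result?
(2, 0.307, -3.147)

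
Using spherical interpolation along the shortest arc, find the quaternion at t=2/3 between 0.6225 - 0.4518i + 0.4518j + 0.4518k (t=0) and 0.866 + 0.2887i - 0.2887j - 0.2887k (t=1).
0.9988 + 0.0286i - 0.0286j - 0.0286k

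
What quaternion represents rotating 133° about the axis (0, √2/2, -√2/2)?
0.3987 + 0.6485j - 0.6485k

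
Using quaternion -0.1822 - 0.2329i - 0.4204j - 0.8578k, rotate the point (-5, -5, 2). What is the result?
(5.815, 1.631, -4.186)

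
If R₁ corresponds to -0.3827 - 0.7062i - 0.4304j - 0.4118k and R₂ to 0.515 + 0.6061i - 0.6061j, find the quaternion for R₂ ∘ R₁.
-0.0299 - 0.3461i + 0.2599j - 0.901k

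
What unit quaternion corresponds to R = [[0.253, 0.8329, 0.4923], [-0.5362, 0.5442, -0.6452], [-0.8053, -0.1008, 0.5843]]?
0.7716 + 0.1764i + 0.4204j - 0.4436k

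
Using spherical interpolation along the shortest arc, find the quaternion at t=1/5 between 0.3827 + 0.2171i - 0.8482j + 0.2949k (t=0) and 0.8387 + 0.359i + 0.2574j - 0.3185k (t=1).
0.6024 + 0.3075i - 0.714j + 0.181k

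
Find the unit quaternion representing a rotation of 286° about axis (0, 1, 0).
-0.7986 + 0.6018j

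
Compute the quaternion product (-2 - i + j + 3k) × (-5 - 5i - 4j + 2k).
3 + 29i - 10j - 10k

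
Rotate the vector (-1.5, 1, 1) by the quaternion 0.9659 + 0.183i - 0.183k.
(-1.113, 1.043, 1.387)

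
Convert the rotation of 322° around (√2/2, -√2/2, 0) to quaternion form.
-0.9455 + 0.2302i - 0.2302j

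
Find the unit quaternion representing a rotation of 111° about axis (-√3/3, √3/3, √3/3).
0.5664 - 0.4758i + 0.4758j + 0.4758k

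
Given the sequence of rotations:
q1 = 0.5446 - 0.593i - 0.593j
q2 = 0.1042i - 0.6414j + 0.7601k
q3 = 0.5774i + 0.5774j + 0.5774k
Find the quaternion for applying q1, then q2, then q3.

q2 · q1 = -0.3186 + 0.5075i - 0.8j - 0.0282k
q3 · q2 · q1 = 0.1852 + 0.2617i + 0.1254j - 0.9389k
0.1852 + 0.2617i + 0.1254j - 0.9389k


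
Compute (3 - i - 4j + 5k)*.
3 + i + 4j - 5k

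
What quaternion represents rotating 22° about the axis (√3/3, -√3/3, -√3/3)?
0.9816 + 0.1102i - 0.1102j - 0.1102k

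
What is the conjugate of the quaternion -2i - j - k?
2i + j + k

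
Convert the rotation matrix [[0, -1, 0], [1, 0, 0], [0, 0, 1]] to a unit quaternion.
0.7071 + 0.7071k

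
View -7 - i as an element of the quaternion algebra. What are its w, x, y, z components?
-7 - i + 0j + 0k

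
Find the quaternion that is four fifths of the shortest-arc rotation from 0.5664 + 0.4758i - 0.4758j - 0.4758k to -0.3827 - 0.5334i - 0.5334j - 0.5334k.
-0.1894 - 0.3588i - 0.6463j - 0.6463k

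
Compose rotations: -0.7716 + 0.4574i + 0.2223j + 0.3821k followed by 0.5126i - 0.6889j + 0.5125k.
-0.2771 - 0.7727i + 0.5701j + 0.0336k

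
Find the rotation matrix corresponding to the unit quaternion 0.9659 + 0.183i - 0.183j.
[[0.933, -0.067, -0.3535], [-0.067, 0.933, -0.3535], [0.3535, 0.3535, 0.866]]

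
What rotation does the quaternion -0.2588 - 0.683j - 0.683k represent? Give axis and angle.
axis = (0, -√2/2, -√2/2), θ = 7π/6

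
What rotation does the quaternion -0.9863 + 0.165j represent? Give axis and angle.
axis = (0, 1, 0), θ = 341°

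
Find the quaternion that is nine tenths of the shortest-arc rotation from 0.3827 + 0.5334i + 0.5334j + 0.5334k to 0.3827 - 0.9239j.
-0.3132 + 0.069i + 0.9447j + 0.069k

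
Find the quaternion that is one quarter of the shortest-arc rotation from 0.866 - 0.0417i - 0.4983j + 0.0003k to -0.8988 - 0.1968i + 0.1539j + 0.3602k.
0.901 + 0.0197i - 0.423j - 0.0944k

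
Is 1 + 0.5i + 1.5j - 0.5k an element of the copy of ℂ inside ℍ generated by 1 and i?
No. The quaternion 1 + 0.5i + 1.5j - 0.5k has j-coefficient y = 1.5 and k-coefficient z = -0.5, not both zero, so it does not lie in the complex subalgebra spanned by 1 and i.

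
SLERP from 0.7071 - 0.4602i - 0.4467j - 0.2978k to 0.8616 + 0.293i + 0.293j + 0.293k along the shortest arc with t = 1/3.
0.9386 - 0.2369i - 0.2262j - 0.108k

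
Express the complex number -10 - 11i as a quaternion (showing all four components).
-10 - 11i + 0j + 0k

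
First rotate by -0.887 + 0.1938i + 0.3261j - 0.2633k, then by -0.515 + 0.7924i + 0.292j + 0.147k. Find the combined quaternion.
0.2467 - 0.9275i - 0.1898j + 0.207k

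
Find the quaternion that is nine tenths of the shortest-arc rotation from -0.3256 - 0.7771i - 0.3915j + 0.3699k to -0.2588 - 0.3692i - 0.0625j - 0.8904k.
-0.3022 - 0.4781i - 0.12j - 0.8159k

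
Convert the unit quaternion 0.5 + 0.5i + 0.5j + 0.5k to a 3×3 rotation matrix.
[[0, 0, 1], [1, 0, 0], [0, 1, 0]]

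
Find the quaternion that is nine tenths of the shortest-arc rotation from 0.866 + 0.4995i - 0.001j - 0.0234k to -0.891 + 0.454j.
0.9082 + 0.0541i - 0.4151j - 0.0025k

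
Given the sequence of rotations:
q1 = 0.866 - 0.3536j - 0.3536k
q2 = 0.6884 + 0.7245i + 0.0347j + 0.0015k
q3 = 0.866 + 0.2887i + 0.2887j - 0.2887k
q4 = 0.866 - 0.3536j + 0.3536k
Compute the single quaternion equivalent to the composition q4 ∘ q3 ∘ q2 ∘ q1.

q2 · q1 = 0.609 + 0.6157i + 0.0428j - 0.4983k
q3 · q2 · q1 = 0.1934 + 0.5775i + 0.179j - 0.7727k
q4 · q3 · q2 · q1 = 0.504 + 0.71i + 0.2908j - 0.3966k
0.504 + 0.71i + 0.2908j - 0.3966k


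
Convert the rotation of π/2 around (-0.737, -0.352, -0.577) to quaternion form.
0.7071 - 0.5211i - 0.2489j - 0.408k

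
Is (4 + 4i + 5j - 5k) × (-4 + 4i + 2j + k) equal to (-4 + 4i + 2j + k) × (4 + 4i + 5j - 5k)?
No: pq = -37 + 15i - 36j + 12k ≠ -37 - 15i + 12j + 36k = qp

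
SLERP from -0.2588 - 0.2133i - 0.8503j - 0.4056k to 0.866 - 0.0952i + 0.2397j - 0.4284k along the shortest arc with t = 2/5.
-0.6444 - 0.1077i - 0.7533j - 0.0753k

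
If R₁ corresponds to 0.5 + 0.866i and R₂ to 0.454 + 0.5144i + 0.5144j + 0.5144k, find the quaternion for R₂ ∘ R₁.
-0.2185 + 0.6504i + 0.7027j - 0.1883k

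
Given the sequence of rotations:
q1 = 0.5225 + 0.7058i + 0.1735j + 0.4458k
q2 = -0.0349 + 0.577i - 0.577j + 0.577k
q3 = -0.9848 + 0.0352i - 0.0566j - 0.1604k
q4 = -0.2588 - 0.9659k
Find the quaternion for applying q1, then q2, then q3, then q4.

q2 · q1 = -0.5826 - 0.0805i - 0.1575j + 0.7933k
q3 · q2 · q1 = 0.6949 - 0.0114i + 0.1731j - 0.6979k
q4 · q3 · q2 · q1 = -0.8539 + 0.1701i - 0.0338j - 0.4906k
-0.8539 + 0.1701i - 0.0338j - 0.4906k


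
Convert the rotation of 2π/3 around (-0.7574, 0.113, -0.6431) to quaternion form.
0.5 - 0.6559i + 0.0979j - 0.5569k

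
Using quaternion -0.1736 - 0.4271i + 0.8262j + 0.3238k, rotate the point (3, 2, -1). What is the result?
(-2.348, -1.99, 2.128)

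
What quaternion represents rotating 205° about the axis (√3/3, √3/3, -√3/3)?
-0.2164 + 0.5637i + 0.5637j - 0.5637k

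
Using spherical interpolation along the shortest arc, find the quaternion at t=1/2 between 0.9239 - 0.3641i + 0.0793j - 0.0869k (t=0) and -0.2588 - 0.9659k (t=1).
0.7781 - 0.2395i + 0.0522j + 0.5783k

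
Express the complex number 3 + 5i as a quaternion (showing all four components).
3 + 5i + 0j + 0k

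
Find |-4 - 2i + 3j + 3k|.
√38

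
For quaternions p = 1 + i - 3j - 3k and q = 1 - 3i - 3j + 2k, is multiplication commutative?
No: pq = 1 - 17i + j - 13k ≠ 1 + 13i - 13j + 11k = qp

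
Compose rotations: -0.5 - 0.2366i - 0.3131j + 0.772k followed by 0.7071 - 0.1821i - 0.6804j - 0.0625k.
-0.5614 - 0.6211i + 0.2742j + 0.4732k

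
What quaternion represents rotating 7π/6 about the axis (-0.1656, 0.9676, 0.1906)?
-0.2588 - 0.16i + 0.9346j + 0.1841k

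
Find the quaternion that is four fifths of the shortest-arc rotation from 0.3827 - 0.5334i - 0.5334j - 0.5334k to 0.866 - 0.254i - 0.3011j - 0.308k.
0.7935 - 0.3231i - 0.3618j - 0.3675k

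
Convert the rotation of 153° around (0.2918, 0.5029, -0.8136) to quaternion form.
0.2334 + 0.2837i + 0.489j - 0.7911k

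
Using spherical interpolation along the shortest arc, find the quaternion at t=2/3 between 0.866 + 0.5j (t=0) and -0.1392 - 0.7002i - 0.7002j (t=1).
0.4501 + 0.5236i + 0.7234j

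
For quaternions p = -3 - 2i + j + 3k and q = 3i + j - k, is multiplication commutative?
No: pq = 8 - 13i + 4j - 2k ≠ 8 - 5i - 10j + 8k = qp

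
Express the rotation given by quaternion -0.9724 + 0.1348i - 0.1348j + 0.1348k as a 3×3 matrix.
[[0.9273, 0.2258, 0.2985], [-0.2985, 0.9273, 0.2258], [-0.2258, -0.2985, 0.9273]]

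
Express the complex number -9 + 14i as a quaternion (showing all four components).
-9 + 14i + 0j + 0k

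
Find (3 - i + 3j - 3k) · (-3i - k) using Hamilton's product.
-6 - 12i + 8j + 6k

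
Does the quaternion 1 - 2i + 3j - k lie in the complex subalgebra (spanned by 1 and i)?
No. The quaternion 1 - 2i + 3j - k has j-coefficient y = 3 and k-coefficient z = -1, not both zero, so it does not lie in the complex subalgebra spanned by 1 and i.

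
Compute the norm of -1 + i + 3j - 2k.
√15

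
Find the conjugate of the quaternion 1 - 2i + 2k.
1 + 2i - 2k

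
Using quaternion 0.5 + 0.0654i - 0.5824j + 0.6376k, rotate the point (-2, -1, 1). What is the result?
(1.198, -2.109, -0.341)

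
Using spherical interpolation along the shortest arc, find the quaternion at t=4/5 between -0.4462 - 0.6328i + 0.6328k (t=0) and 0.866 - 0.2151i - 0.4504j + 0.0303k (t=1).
-0.902 + 0.022i + 0.4061j + 0.1446k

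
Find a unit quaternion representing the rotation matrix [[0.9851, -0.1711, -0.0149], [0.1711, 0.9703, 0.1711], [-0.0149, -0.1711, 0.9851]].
0.9925 - 0.0862i + 0.0862k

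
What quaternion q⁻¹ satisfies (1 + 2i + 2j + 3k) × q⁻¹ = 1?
0.0556 - 0.1111i - 0.1111j - 0.1667k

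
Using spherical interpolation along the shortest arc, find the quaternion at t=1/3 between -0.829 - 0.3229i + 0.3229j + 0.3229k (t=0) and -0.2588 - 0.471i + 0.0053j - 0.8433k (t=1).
-0.8158 - 0.4933i + 0.2725j - 0.1299k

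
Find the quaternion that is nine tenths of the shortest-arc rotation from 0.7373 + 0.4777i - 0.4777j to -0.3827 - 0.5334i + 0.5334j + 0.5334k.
0.4286 + 0.5382i - 0.5382j - 0.4868k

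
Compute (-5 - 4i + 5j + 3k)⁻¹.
-0.0667 + 0.0533i - 0.0667j - 0.04k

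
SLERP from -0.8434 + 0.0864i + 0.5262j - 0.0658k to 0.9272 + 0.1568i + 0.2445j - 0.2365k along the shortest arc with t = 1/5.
-0.9214 + 0.0369i + 0.3869j - 0.0014k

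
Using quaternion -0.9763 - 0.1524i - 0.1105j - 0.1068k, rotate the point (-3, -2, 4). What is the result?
(-1.515, -3.684, 3.624)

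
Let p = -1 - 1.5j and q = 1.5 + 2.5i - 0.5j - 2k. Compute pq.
-2.25 + 0.5i - 1.75j + 5.75k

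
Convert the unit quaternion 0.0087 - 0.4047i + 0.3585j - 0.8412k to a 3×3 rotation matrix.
[[-0.6723, -0.2755, 0.6871], [-0.3048, -0.7428, -0.5961], [0.6746, -0.6102, 0.4154]]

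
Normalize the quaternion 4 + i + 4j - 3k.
0.6172 + 0.1543i + 0.6172j - 0.4629k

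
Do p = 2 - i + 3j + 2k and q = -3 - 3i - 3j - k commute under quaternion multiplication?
No: pq = 2 - 22j + 4k ≠ 2 - 6i - 8j - 20k = qp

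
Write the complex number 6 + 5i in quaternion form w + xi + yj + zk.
6 + 5i + 0j + 0k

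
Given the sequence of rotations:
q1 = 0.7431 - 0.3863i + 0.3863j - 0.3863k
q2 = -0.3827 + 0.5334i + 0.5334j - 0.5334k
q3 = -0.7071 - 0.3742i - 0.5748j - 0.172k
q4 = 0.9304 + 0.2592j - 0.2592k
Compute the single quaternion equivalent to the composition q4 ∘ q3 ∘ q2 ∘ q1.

q2 · q1 = -0.4904 + 0.5442i + 0.6606j + 0.1636k
q3 · q2 · q1 = 0.9583 - 0.1817i - 0.2176j + 0.0343k
q4 · q3 · q2 · q1 = 0.9569 - 0.2166i + 0.093j - 0.1694k
0.9569 - 0.2166i + 0.093j - 0.1694k


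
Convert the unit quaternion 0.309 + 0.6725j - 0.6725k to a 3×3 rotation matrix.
[[-0.809, 0.4156, 0.4156], [-0.4156, 0.0955, -0.9045], [-0.4156, -0.9045, 0.0955]]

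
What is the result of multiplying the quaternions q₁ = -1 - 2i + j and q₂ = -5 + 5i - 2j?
17 + 5i - 3j - k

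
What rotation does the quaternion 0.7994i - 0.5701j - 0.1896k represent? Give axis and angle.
axis = (0.7994, -0.5701, -0.1896), θ = π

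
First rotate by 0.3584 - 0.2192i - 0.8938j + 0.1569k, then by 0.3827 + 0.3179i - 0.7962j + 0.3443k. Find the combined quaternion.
-0.5588 + 0.2129i - 0.7528j - 0.2752k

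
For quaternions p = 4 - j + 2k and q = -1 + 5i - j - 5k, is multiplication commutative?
No: pq = 5 + 27i + 7j - 17k ≠ 5 + 13i - 13j - 27k = qp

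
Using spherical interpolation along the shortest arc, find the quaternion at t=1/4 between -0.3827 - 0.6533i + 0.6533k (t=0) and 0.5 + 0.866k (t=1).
-0.1631 - 0.5476i + 0.8207k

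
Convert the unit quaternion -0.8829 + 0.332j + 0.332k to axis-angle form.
axis = (0, √2/2, √2/2), θ = 304°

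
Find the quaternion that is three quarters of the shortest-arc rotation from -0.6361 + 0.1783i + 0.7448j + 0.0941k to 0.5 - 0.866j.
-0.5379 + 0.0451i + 0.8414j + 0.0238k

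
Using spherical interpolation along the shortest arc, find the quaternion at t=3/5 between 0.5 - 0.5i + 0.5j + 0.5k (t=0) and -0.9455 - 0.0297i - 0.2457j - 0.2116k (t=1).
0.8302 - 0.2008i + 0.3786j + 0.3566k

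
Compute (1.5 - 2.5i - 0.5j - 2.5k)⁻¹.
0.1 + 0.1667i + 0.0333j + 0.1667k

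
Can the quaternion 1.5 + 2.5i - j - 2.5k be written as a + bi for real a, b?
No. The quaternion 1.5 + 2.5i - j - 2.5k has j-coefficient y = -1 and k-coefficient z = -2.5, not both zero, so it does not lie in the complex subalgebra spanned by 1 and i.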